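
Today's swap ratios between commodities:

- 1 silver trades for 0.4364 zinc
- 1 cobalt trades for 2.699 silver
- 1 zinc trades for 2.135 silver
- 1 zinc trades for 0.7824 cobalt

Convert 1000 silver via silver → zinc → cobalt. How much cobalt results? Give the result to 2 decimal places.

341.44

1000 silver × 0.4364 = 436.4 zinc
436.4 zinc × 0.7824 = 341.43936 cobalt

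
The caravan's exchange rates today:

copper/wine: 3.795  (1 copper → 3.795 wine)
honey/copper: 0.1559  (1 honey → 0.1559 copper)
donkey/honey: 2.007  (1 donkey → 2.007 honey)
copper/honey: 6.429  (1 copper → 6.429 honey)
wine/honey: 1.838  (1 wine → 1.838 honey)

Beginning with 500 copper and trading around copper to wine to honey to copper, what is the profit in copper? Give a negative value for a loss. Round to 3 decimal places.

43.718

500 copper × 3.795 = 1897.5 wine
1897.5 wine × 1.838 = 3487.605 honey
3487.605 honey × 0.1559 = 543.7176195 copper
Net change: 543.7176195 − 500 = 43.7176195 copper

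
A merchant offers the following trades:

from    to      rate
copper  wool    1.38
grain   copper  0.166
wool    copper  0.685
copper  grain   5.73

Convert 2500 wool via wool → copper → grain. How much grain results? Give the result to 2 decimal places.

9812.63

2500 wool × 0.685 = 1712.5 copper
1712.5 copper × 5.73 = 9812.625 grain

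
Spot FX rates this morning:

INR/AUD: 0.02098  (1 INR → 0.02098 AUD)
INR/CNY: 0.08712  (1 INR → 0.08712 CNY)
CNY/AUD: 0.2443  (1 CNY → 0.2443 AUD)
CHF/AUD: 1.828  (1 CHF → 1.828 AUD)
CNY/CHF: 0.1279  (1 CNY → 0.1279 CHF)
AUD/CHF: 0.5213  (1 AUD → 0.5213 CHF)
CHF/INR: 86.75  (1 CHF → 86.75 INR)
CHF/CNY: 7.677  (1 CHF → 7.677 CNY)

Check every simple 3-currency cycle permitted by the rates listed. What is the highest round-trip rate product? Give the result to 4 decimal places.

0.9777

CNY→AUD→CHF→CNY: 0.2443 × 0.5213 × 7.677 = 0.97769
CNY→CHF→INR→CNY: 0.1279 × 86.75 × 0.08712 = 0.96662
CHF→INR→AUD→CHF: 86.75 × 0.02098 × 0.5213 = 0.94877
Maximum is CNY→AUD→CHF→CNY at 0.9777; no arbitrage — every cycle loses value.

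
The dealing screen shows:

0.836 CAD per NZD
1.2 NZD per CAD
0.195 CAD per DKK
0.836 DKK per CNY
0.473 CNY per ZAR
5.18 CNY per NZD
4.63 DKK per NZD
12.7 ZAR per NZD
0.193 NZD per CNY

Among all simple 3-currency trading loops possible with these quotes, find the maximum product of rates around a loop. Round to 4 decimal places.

1.1594

ZAR→CNY→NZD→ZAR: 0.473 × 0.193 × 12.7 = 1.15937
CAD→NZD→DKK→CAD: 1.2 × 4.63 × 0.195 = 1.08342
Maximum is ZAR→CNY→NZD→ZAR at 1.1594; arbitrage exists.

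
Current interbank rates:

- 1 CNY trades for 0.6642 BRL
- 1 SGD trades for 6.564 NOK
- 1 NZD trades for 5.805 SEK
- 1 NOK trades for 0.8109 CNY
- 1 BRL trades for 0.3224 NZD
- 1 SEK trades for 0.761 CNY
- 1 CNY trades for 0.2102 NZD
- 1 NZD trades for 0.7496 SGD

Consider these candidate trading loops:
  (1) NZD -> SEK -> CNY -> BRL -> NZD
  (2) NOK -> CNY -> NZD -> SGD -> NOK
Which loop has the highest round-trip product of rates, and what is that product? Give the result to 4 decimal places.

(1) 5.805 × 0.761 × 0.6642 × 0.3224 = 0.94598
(2) 0.8109 × 0.2102 × 0.7496 × 6.564 = 0.83868
Highest is cycle (1) at 0.9460 (≤1, no arbitrage).

0.9460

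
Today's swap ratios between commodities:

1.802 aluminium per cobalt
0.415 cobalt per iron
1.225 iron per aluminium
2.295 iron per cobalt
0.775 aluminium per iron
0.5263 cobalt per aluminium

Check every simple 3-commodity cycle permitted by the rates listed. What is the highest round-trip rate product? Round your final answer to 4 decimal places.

0.9361

cobalt→iron→aluminium→cobalt: 2.295 × 0.775 × 0.5263 = 0.93609
cobalt→aluminium→iron→cobalt: 1.802 × 1.225 × 0.415 = 0.91609
Maximum is cobalt→iron→aluminium→cobalt at 0.9361; no arbitrage — every cycle loses value.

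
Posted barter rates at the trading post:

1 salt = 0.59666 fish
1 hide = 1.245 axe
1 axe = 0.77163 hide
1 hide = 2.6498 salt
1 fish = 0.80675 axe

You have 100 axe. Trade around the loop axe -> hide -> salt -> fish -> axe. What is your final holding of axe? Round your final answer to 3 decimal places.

98.421

100 axe × 0.77163 = 77.163 hide
77.163 hide × 2.6498 = 204.4665174 salt
204.4665174 salt × 0.59666 = 121.996992271884 fish
121.996992271884 fish × 0.80675 = 98.421073515342417 axe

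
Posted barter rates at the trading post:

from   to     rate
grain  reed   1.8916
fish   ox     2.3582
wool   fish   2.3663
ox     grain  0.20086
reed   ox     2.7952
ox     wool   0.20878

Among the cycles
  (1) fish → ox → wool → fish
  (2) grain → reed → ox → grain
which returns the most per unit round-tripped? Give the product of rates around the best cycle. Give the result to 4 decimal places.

1.1650

(1) 2.3582 × 0.20878 × 2.3663 = 1.16504
(2) 1.8916 × 2.7952 × 0.20086 = 1.06203
Highest is cycle (1) at 1.1650 (>1, arbitrage).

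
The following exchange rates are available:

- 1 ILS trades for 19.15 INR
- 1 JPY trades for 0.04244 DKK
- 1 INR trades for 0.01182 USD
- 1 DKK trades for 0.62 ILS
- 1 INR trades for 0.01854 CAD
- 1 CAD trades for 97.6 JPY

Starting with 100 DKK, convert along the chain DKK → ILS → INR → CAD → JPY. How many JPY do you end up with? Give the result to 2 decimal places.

2148.42

100 DKK × 0.62 = 62 ILS
62 ILS × 19.15 = 1187.3 INR
1187.3 INR × 0.01854 = 22.012542 CAD
22.012542 CAD × 97.6 = 2148.4240992 JPY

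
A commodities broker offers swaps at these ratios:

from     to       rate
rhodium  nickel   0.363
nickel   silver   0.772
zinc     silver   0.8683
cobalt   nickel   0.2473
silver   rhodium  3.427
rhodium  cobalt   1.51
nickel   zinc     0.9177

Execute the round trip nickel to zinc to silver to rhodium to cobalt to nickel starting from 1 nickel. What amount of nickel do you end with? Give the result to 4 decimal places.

1.0197

1 nickel × 0.9177 = 0.9177 zinc
0.9177 zinc × 0.8683 = 0.79683891 silver
0.79683891 silver × 3.427 = 2.73076694457 rhodium
2.73076694457 rhodium × 1.51 = 4.1234580863007 cobalt
4.1234580863007 cobalt × 0.2473 = 1.01973118474216311 nickel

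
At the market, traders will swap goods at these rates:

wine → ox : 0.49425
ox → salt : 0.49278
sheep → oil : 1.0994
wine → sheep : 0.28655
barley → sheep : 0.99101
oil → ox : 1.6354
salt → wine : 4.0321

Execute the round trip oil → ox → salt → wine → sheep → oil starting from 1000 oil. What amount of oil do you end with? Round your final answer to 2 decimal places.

1000 oil × 1.6354 = 1635.4 ox
1635.4 ox × 0.49278 = 805.892412 salt
805.892412 salt × 4.0321 = 3249.4387944252 wine
3249.4387944252 wine × 0.28655 = 931.12668654254106 sheep
931.12668654254106 sheep × 1.0994 = 1023.680679184869641364 oil

1023.68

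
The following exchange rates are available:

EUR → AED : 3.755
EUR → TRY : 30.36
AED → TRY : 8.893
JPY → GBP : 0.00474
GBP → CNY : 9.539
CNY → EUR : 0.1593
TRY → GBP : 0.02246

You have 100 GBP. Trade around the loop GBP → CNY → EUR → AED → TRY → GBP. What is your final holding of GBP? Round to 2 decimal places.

113.97

100 GBP × 9.539 = 953.9 CNY
953.9 CNY × 0.1593 = 151.95627 EUR
151.95627 EUR × 3.755 = 570.59579385 AED
570.59579385 AED × 8.893 = 5074.30839470805 TRY
5074.30839470805 TRY × 0.02246 = 113.968966545142803 GBP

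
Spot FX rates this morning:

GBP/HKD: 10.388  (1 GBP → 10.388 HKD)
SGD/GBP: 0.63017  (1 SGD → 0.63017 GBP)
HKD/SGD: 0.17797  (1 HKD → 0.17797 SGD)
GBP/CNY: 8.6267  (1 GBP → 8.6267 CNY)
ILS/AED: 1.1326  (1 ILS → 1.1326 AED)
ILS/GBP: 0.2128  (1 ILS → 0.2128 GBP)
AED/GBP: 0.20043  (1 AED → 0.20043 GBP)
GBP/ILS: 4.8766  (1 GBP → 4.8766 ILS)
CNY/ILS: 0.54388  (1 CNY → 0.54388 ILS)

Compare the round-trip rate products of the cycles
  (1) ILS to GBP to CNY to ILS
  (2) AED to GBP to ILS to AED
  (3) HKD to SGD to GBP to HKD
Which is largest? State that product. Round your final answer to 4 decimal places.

(1) 0.2128 × 8.6267 × 0.54388 = 0.99843
(2) 0.20043 × 4.8766 × 1.1326 = 1.10702
(3) 0.17797 × 0.63017 × 10.388 = 1.16503
Highest is cycle (3) at 1.1650 (>1, arbitrage).

1.1650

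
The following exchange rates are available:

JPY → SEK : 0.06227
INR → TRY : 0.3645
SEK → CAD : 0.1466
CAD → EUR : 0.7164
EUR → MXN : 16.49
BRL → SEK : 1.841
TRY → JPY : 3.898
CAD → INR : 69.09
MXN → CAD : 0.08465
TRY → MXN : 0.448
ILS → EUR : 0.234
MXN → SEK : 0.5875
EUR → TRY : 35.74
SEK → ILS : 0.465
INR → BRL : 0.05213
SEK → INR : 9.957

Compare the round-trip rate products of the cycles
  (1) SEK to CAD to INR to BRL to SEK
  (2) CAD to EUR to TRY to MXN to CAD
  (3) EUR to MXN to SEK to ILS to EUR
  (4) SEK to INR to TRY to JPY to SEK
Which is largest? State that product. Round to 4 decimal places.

(1) 0.1466 × 69.09 × 0.05213 × 1.841 = 0.97205
(2) 0.7164 × 35.74 × 0.448 × 0.08465 = 0.97099
(3) 16.49 × 0.5875 × 0.465 × 0.234 = 1.05414
(4) 9.957 × 0.3645 × 3.898 × 0.06227 = 0.88094
Highest is cycle (3) at 1.0541 (>1, arbitrage).

1.0541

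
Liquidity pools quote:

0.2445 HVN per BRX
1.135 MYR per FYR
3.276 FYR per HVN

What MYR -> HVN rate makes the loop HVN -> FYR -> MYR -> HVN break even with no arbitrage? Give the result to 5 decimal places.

0.26894

Known legs of the cycle: 3.276 × 1.135 = 3.71826
For no arbitrage the full-cycle product must be 1, so the missing rate is 1 / 3.71826 ≈ 0.2689430.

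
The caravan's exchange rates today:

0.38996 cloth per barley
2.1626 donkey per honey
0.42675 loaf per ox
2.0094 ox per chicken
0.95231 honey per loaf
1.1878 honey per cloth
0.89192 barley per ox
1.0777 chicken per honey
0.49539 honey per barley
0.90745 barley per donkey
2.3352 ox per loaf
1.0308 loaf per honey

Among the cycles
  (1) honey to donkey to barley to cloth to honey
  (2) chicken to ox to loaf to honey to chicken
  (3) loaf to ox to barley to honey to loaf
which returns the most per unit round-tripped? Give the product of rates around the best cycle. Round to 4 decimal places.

1.0636

(1) 2.1626 × 0.90745 × 0.38996 × 1.1878 = 0.90900
(2) 2.0094 × 0.42675 × 0.95231 × 1.0777 = 0.88007
(3) 2.3352 × 0.89192 × 0.49539 × 1.0308 = 1.06358
Highest is cycle (3) at 1.0636 (>1, arbitrage).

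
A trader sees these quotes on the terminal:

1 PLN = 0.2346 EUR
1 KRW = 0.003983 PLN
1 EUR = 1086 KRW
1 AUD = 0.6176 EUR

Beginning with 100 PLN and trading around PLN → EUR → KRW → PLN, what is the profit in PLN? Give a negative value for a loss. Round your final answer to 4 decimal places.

100 PLN × 0.2346 = 23.46 EUR
23.46 EUR × 1086 = 25477.56 KRW
25477.56 KRW × 0.003983 = 101.47712148 PLN
Net change: 101.47712148 − 100 = 1.47712148 PLN

1.4771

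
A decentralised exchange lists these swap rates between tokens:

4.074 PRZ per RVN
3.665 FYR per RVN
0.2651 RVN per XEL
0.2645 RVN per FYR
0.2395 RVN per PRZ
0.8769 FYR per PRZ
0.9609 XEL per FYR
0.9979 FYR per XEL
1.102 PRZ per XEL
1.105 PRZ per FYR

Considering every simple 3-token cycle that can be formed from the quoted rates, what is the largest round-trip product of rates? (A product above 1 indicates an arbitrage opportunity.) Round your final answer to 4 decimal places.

0.9699

RVN→FYR→PRZ→RVN: 3.665 × 1.105 × 0.2395 = 0.96993
RVN→PRZ→FYR→RVN: 4.074 × 0.8769 × 0.2645 = 0.94492
RVN→FYR→XEL→RVN: 3.665 × 0.9609 × 0.2651 = 0.93360
XEL→PRZ→FYR→XEL: 1.102 × 0.8769 × 0.9609 = 0.92856
Maximum is RVN→FYR→PRZ→RVN at 0.9699; no arbitrage — every cycle loses value.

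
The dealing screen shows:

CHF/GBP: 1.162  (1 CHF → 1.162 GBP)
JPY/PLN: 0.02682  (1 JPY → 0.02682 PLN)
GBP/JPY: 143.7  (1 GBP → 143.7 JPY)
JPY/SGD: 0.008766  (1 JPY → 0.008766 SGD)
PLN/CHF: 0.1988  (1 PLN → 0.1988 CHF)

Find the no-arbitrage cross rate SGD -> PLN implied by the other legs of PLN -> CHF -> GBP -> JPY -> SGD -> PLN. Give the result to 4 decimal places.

Known legs of the cycle: 0.1988 × 1.162 × 143.7 × 0.008766 = 0.29099179437552
For no arbitrage the full-cycle product must be 1, so the missing rate is 1 / 0.29099179437552 ≈ 3.436523.

3.4365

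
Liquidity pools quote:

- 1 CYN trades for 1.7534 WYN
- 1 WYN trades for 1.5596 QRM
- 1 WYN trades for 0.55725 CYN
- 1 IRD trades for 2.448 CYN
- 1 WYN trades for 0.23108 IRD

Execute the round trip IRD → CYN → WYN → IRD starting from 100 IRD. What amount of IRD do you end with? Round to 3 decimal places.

99.187

100 IRD × 2.448 = 244.8 CYN
244.8 CYN × 1.7534 = 429.23232 WYN
429.23232 WYN × 0.23108 = 99.1870045056 IRD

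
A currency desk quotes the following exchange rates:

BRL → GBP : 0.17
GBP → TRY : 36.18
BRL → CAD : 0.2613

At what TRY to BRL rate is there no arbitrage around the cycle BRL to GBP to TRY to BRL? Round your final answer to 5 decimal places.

0.16259

Known legs of the cycle: 0.17 × 36.18 = 6.1506
For no arbitrage the full-cycle product must be 1, so the missing rate is 1 / 6.1506 ≈ 0.1625858.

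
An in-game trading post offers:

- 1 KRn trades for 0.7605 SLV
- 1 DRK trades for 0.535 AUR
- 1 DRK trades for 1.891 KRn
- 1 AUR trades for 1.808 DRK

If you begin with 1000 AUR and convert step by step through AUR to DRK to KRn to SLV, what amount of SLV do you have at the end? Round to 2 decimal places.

2600.09

1000 AUR × 1.808 = 1808 DRK
1808 DRK × 1.891 = 3418.928 KRn
3418.928 KRn × 0.7605 = 2600.094744 SLV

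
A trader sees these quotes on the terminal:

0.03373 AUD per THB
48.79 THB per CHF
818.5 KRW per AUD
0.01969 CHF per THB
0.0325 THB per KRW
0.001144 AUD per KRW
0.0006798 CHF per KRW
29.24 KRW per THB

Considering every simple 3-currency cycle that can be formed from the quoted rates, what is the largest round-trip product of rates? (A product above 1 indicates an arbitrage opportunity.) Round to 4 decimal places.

0.9698

KRW→CHF→THB→KRW: 0.0006798 × 48.79 × 29.24 = 0.96982
KRW→THB→AUD→KRW: 0.0325 × 0.03373 × 818.5 = 0.89726
Maximum is KRW→CHF→THB→KRW at 0.9698; no arbitrage — every cycle loses value.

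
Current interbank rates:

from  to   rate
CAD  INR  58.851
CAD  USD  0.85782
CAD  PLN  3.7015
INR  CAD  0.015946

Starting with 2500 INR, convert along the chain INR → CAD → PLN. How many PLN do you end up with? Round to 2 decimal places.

147.56

2500 INR × 0.015946 = 39.865 CAD
39.865 CAD × 3.7015 = 147.5602975 PLN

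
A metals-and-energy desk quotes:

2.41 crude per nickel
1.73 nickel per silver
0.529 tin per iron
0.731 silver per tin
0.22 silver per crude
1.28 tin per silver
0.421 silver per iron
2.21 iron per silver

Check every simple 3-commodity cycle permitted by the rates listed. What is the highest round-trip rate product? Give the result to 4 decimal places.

0.9172

nickel→crude→silver→nickel: 2.41 × 0.22 × 1.73 = 0.91725
tin→silver→iron→tin: 0.731 × 2.21 × 0.529 = 0.85460
Maximum is nickel→crude→silver→nickel at 0.9172; no arbitrage — every cycle loses value.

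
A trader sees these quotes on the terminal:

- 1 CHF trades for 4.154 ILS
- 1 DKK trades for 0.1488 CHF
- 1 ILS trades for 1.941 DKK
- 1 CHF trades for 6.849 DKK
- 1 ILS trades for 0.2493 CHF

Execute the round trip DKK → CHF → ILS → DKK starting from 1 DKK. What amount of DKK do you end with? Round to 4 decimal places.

1 DKK × 0.1488 = 0.1488 CHF
0.1488 CHF × 4.154 = 0.6181152 ILS
0.6181152 ILS × 1.941 = 1.1997616032 DKK

1.1998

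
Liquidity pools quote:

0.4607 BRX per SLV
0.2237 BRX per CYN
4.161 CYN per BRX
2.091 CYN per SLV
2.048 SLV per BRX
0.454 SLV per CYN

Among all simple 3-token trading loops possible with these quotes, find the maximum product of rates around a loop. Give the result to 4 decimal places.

0.9580

BRX→SLV→CYN→BRX: 2.048 × 2.091 × 0.2237 = 0.95797
BRX→CYN→SLV→BRX: 4.161 × 0.454 × 0.4607 = 0.87031
Maximum is BRX→SLV→CYN→BRX at 0.9580; no arbitrage — every cycle loses value.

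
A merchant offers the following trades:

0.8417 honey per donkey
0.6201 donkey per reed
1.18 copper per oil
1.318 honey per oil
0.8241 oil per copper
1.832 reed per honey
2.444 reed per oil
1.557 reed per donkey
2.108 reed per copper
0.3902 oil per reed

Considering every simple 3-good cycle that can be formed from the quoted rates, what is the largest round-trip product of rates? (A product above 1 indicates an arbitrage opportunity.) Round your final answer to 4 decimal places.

oil→copper→reed→oil: 1.18 × 2.108 × 0.3902 = 0.97060
honey→reed→donkey→honey: 1.832 × 0.6201 × 0.8417 = 0.95619
oil→honey→reed→oil: 1.318 × 1.832 × 0.3902 = 0.94217
Maximum is oil→copper→reed→oil at 0.9706; no arbitrage — every cycle loses value.

0.9706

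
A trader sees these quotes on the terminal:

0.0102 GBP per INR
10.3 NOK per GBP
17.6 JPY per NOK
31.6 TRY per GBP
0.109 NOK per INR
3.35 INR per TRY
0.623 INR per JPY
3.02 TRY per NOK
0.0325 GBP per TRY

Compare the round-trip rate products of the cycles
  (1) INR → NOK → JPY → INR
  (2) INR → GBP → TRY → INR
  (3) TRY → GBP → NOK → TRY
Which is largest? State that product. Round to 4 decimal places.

1.1952

(1) 0.109 × 17.6 × 0.623 = 1.19516
(2) 0.0102 × 31.6 × 3.35 = 1.07977
(3) 0.0325 × 10.3 × 3.02 = 1.01095
Highest is cycle (1) at 1.1952 (>1, arbitrage).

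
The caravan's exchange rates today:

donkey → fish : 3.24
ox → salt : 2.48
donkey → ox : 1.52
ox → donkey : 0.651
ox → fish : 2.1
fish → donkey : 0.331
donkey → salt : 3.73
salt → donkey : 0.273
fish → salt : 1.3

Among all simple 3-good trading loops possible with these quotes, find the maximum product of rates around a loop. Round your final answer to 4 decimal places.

donkey→fish→salt→donkey: 3.24 × 1.3 × 0.273 = 1.14988
donkey→ox→fish→donkey: 1.52 × 2.1 × 0.331 = 1.05655
donkey→ox→salt→donkey: 1.52 × 2.48 × 0.273 = 1.02910
Maximum is donkey→fish→salt→donkey at 1.1499; arbitrage exists.

1.1499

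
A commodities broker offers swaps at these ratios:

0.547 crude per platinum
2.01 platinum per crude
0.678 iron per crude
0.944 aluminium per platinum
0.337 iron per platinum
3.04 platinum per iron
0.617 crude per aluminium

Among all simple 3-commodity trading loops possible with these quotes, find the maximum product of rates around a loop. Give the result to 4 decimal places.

platinum→aluminium→crude→platinum: 0.944 × 0.617 × 2.01 = 1.17072
platinum→crude→iron→platinum: 0.547 × 0.678 × 3.04 = 1.12743
Maximum is platinum→aluminium→crude→platinum at 1.1707; arbitrage exists.

1.1707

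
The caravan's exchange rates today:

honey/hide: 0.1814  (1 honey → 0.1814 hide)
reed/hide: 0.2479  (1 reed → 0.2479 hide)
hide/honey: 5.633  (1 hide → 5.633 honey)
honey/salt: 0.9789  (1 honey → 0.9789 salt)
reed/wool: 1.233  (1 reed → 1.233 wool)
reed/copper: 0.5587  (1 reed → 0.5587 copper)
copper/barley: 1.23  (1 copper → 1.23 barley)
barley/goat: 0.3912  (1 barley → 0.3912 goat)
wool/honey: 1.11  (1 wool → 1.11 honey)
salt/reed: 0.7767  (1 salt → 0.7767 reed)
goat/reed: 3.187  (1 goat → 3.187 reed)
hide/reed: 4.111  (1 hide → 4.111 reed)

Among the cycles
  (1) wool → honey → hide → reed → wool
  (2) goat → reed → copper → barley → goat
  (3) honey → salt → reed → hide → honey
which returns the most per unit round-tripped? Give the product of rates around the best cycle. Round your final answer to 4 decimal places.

(1) 1.11 × 0.1814 × 4.111 × 1.233 = 1.02064
(2) 3.187 × 0.5587 × 1.23 × 0.3912 = 0.85677
(3) 0.9789 × 0.7767 × 0.2479 × 5.633 = 1.06171
Highest is cycle (3) at 1.0617 (>1, arbitrage).

1.0617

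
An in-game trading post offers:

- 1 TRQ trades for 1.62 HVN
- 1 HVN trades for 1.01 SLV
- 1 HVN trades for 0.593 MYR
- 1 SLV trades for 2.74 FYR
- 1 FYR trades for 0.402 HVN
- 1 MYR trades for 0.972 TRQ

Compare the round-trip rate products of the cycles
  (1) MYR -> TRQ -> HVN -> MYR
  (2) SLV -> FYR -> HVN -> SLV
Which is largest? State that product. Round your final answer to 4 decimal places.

(1) 0.972 × 1.62 × 0.593 = 0.93376
(2) 2.74 × 0.402 × 1.01 = 1.11249
Highest is cycle (2) at 1.1125 (>1, arbitrage).

1.1125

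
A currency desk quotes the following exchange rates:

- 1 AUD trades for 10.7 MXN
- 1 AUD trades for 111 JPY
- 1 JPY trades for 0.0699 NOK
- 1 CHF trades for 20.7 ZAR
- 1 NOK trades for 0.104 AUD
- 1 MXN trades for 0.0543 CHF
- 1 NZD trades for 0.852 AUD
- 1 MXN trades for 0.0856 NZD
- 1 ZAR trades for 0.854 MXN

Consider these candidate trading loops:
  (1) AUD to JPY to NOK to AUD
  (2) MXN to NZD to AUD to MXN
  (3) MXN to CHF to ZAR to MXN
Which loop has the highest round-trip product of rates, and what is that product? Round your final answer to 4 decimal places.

(1) 111 × 0.0699 × 0.104 = 0.80693
(2) 0.0856 × 0.852 × 10.7 = 0.78036
(3) 0.0543 × 20.7 × 0.854 = 0.95990
Highest is cycle (3) at 0.9599 (≤1, no arbitrage).

0.9599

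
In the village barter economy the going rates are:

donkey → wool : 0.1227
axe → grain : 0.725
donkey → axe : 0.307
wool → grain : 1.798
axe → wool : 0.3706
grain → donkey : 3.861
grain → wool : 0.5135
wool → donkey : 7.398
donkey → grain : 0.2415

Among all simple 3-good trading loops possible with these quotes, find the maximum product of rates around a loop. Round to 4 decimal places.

wool→donkey→grain→wool: 7.398 × 0.2415 × 0.5135 = 0.91743
axe→grain→donkey→axe: 0.725 × 3.861 × 0.307 = 0.85936
wool→grain→donkey→wool: 1.798 × 3.861 × 0.1227 = 0.85179
axe→wool→donkey→axe: 0.3706 × 7.398 × 0.307 = 0.84170
Maximum is wool→donkey→grain→wool at 0.9174; no arbitrage — every cycle loses value.

0.9174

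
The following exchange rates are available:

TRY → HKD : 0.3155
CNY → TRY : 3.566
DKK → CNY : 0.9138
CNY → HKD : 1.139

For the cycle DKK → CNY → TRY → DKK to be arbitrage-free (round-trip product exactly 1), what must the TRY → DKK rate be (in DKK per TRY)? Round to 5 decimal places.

Known legs of the cycle: 0.9138 × 3.566 = 3.2586108
For no arbitrage the full-cycle product must be 1, so the missing rate is 1 / 3.2586108 ≈ 0.3068792.

0.30688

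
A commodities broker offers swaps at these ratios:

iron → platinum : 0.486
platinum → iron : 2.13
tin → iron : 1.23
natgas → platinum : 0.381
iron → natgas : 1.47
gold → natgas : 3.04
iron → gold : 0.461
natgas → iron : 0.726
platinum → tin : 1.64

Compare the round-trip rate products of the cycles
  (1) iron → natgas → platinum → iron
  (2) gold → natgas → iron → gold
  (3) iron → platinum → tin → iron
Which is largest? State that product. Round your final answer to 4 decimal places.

(1) 1.47 × 0.381 × 2.13 = 1.19295
(2) 3.04 × 0.726 × 0.461 = 1.01745
(3) 0.486 × 1.64 × 1.23 = 0.98036
Highest is cycle (1) at 1.1929 (>1, arbitrage).

1.1929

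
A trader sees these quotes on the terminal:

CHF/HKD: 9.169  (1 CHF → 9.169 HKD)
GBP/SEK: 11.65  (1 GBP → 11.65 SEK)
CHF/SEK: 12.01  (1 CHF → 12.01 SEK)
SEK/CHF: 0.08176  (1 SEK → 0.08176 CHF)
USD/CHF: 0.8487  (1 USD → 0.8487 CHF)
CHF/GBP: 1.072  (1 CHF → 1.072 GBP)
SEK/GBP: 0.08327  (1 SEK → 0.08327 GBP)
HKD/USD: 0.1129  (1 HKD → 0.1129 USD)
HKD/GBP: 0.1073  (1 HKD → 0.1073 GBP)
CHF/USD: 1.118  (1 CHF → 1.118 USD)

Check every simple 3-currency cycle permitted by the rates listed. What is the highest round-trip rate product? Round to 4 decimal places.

SEK→CHF→GBP→SEK: 0.08176 × 1.072 × 11.65 = 1.02108
USD→CHF→HKD→USD: 0.8487 × 9.169 × 0.1129 = 0.87856
Maximum is SEK→CHF→GBP→SEK at 1.0211; arbitrage exists.

1.0211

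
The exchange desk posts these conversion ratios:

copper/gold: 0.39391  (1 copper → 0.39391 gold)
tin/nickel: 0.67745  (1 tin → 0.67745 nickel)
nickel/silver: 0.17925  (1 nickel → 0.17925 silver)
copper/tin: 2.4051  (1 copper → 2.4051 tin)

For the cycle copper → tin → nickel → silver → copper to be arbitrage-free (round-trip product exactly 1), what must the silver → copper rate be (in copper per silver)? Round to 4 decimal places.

Known legs of the cycle: 2.4051 × 0.67745 × 0.17925 = 0.29205829785375
For no arbitrage the full-cycle product must be 1, so the missing rate is 1 / 0.29205829785375 ≈ 3.423974.

3.4240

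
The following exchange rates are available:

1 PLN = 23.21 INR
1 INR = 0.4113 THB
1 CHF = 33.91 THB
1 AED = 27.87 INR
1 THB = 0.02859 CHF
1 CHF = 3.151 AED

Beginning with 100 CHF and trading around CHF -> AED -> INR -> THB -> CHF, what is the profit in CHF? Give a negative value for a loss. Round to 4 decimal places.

3.2662

100 CHF × 3.151 = 315.1 AED
315.1 AED × 27.87 = 8781.837 INR
8781.837 INR × 0.4113 = 3611.9695581 THB
3611.9695581 THB × 0.02859 = 103.266209666079 CHF
Net change: 103.266209666079 − 100 = 3.266209666079 CHF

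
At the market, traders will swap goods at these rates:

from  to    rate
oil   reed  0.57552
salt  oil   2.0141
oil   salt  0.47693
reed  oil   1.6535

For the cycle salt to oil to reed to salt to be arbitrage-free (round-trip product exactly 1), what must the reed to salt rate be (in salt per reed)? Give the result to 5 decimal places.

Known legs of the cycle: 2.0141 × 0.57552 = 1.159154832
For no arbitrage the full-cycle product must be 1, so the missing rate is 1 / 1.159154832 ≈ 0.8626975.

0.86270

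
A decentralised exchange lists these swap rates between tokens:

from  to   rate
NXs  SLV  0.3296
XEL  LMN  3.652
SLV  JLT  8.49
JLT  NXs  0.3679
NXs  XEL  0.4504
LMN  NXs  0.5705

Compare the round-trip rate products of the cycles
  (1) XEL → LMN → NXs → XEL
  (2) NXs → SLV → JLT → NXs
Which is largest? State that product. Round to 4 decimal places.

(1) 3.652 × 0.5705 × 0.4504 = 0.93839
(2) 0.3296 × 8.49 × 0.3679 = 1.02950
Highest is cycle (2) at 1.0295 (>1, arbitrage).

1.0295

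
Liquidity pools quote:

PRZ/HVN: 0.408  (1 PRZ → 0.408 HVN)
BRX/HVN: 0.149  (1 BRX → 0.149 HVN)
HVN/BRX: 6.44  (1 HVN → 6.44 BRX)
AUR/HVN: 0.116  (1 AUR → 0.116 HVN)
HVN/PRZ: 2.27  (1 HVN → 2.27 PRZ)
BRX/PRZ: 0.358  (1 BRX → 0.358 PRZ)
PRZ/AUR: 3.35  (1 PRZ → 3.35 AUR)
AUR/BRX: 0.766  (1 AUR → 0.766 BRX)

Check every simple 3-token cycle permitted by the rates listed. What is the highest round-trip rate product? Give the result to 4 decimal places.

BRX→PRZ→HVN→BRX: 0.358 × 0.408 × 6.44 = 0.94065
BRX→PRZ→AUR→BRX: 0.358 × 3.35 × 0.766 = 0.91866
AUR→HVN→PRZ→AUR: 0.116 × 2.27 × 3.35 = 0.88212
Maximum is BRX→PRZ→HVN→BRX at 0.9407; no arbitrage — every cycle loses value.

0.9407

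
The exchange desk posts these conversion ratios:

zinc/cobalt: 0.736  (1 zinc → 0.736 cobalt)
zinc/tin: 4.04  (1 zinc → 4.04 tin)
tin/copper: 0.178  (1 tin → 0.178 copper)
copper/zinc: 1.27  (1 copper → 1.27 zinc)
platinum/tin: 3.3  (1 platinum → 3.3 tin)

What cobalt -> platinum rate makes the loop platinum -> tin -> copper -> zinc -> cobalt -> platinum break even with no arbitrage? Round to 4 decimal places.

1.8213

Known legs of the cycle: 3.3 × 0.178 × 1.27 × 0.736 = 0.549054528
For no arbitrage the full-cycle product must be 1, so the missing rate is 1 / 0.549054528 ≈ 1.821313.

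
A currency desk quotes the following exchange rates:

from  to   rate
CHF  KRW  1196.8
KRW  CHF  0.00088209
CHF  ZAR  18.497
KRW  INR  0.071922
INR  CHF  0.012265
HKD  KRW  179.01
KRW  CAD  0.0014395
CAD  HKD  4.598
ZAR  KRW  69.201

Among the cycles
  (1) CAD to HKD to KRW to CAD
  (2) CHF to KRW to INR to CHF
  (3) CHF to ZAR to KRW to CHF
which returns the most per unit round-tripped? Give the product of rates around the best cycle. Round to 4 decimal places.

(1) 4.598 × 179.01 × 0.0014395 = 1.18484
(2) 1196.8 × 0.071922 × 0.012265 = 1.05573
(3) 18.497 × 69.201 × 0.00088209 = 1.12908
Highest is cycle (1) at 1.1848 (>1, arbitrage).

1.1848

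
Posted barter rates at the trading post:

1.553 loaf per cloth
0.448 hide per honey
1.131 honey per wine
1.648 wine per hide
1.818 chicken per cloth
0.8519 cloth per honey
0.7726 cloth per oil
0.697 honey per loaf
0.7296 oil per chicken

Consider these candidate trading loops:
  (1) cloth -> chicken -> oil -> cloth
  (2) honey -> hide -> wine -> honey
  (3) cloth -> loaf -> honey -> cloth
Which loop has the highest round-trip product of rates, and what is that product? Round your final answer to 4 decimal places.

(1) 1.818 × 0.7296 × 0.7726 = 1.02479
(2) 0.448 × 1.648 × 1.131 = 0.83502
(3) 1.553 × 0.697 × 0.8519 = 0.92213
Highest is cycle (1) at 1.0248 (>1, arbitrage).

1.0248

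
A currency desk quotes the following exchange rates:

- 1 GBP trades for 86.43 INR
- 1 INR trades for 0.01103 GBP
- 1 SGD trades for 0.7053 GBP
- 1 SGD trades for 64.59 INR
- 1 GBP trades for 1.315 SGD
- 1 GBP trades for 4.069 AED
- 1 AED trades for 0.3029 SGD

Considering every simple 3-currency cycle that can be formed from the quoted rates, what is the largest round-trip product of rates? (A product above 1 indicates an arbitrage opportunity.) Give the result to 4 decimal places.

INR→GBP→SGD→INR: 0.01103 × 1.315 × 64.59 = 0.93684
SGD→GBP→AED→SGD: 0.7053 × 4.069 × 0.3029 = 0.86928
Maximum is INR→GBP→SGD→INR at 0.9368; no arbitrage — every cycle loses value.

0.9368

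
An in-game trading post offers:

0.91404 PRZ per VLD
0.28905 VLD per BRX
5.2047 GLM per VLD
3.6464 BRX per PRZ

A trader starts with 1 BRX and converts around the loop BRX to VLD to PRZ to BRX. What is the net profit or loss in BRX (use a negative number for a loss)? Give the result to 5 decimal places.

-0.03661

1 BRX × 0.28905 = 0.28905 VLD
0.28905 VLD × 0.91404 = 0.264203262 PRZ
0.264203262 PRZ × 3.6464 = 0.9633907745568 BRX
Net change: 0.9633907745568 − 1 = -0.0366092254432 BRX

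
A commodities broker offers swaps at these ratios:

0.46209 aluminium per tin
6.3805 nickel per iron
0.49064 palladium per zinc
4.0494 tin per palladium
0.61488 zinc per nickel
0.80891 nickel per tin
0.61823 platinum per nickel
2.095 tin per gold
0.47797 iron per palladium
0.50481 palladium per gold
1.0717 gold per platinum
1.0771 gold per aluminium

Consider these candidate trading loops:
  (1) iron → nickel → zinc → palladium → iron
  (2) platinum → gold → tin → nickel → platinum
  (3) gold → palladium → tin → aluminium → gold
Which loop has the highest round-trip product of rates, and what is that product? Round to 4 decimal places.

(1) 6.3805 × 0.61488 × 0.49064 × 0.47797 = 0.92004
(2) 1.0717 × 2.095 × 0.80891 × 0.61823 = 1.12281
(3) 0.50481 × 4.0494 × 0.46209 × 1.0771 = 1.01742
Highest is cycle (2) at 1.1228 (>1, arbitrage).

1.1228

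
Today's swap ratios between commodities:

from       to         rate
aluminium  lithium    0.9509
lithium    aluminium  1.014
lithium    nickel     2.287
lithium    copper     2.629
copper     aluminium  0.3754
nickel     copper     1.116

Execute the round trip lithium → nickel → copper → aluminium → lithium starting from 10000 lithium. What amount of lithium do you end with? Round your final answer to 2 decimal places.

10000 lithium × 2.287 = 22870 nickel
22870 nickel × 1.116 = 25522.92 copper
25522.92 copper × 0.3754 = 9581.304168 aluminium
9581.304168 aluminium × 0.9509 = 9110.8621333512 lithium

9110.86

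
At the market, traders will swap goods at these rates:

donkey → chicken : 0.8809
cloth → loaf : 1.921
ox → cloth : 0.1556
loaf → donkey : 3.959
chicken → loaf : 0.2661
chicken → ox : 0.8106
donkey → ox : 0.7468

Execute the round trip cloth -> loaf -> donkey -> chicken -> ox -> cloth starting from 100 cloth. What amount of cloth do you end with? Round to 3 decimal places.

84.500

100 cloth × 1.921 = 192.1 loaf
192.1 loaf × 3.959 = 760.5239 donkey
760.5239 donkey × 0.8809 = 669.94550351 chicken
669.94550351 chicken × 0.8106 = 543.057825145206 ox
543.057825145206 ox × 0.1556 = 84.4997975925940536 cloth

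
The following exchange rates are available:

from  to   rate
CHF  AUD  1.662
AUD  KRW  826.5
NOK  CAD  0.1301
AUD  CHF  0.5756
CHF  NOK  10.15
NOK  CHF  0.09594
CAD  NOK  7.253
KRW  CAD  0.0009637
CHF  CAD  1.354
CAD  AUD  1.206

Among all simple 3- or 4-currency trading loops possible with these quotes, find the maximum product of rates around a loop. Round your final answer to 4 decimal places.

KRW→CAD→AUD→KRW: 0.0009637 × 1.206 × 826.5 = 0.96058
CAD→NOK→CHF→CAD: 7.253 × 0.09594 × 1.354 = 0.94218
CAD→AUD→CHF→CAD: 1.206 × 0.5756 × 1.354 = 0.93991
CAD→AUD→CHF→NOK→CAD: 1.206 × 0.5756 × 10.15 × 0.1301 = 0.91667
Maximum is KRW→CAD→AUD→KRW at 0.9606; no arbitrage — every cycle loses value.

0.9606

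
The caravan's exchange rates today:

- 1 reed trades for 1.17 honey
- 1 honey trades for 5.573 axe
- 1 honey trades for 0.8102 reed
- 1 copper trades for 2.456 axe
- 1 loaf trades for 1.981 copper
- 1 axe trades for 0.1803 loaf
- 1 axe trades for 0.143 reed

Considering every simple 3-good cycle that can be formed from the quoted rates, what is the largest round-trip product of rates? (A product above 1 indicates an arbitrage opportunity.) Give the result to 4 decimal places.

honey→axe→reed→honey: 5.573 × 0.143 × 1.17 = 0.93242
axe→loaf→copper→axe: 0.1803 × 1.981 × 2.456 = 0.87722
Maximum is honey→axe→reed→honey at 0.9324; no arbitrage — every cycle loses value.

0.9324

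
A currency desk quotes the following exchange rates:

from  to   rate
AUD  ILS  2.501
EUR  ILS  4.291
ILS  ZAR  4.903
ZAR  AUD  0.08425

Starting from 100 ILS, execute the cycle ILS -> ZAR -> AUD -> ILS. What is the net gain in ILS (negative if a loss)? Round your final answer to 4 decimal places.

3.3107

100 ILS × 4.903 = 490.3 ZAR
490.3 ZAR × 0.08425 = 41.307775 AUD
41.307775 AUD × 2.501 = 103.310745275 ILS
Net change: 103.310745275 − 100 = 3.310745275 ILS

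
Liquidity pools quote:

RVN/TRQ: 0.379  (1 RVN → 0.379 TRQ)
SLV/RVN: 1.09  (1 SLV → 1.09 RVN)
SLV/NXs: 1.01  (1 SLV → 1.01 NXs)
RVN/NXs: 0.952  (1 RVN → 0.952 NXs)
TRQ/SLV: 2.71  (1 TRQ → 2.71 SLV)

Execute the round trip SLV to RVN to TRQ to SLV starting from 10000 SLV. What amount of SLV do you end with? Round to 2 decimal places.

11195.28

10000 SLV × 1.09 = 10900 RVN
10900 RVN × 0.379 = 4131.1 TRQ
4131.1 TRQ × 2.71 = 11195.281 SLV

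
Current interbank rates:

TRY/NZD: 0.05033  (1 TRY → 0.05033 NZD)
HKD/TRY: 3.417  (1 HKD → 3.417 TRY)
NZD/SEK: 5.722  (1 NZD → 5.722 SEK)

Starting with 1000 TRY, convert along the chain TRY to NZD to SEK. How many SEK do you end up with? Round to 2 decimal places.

1000 TRY × 0.05033 = 50.33 NZD
50.33 NZD × 5.722 = 287.98826 SEK

287.99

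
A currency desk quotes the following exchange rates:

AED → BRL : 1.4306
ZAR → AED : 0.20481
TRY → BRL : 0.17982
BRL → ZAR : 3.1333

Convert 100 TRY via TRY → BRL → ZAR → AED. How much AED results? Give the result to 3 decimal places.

100 TRY × 0.17982 = 17.982 BRL
17.982 BRL × 3.1333 = 56.3430006 ZAR
56.3430006 ZAR × 0.20481 = 11.539609952886 AED

11.540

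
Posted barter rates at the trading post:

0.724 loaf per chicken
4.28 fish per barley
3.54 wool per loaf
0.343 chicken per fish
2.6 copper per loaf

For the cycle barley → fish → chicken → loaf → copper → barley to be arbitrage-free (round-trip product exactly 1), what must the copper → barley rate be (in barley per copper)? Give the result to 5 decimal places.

Known legs of the cycle: 4.28 × 0.343 × 0.724 × 2.6 = 2.763438496
For no arbitrage the full-cycle product must be 1, so the missing rate is 1 / 2.763438496 ≈ 0.3618680.

0.36187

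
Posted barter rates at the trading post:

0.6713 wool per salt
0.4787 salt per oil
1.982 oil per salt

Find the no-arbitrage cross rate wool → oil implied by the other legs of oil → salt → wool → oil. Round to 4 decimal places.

3.1119

Known legs of the cycle: 0.4787 × 0.6713 = 0.32135131
For no arbitrage the full-cycle product must be 1, so the missing rate is 1 / 0.32135131 ≈ 3.111859.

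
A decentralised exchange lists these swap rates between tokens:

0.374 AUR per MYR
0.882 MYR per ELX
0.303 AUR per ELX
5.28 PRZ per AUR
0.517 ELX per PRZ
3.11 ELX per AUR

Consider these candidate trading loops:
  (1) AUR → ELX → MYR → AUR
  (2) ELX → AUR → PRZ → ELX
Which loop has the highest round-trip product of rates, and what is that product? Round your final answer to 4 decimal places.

(1) 3.11 × 0.882 × 0.374 = 1.02589
(2) 0.303 × 5.28 × 0.517 = 0.82712
Highest is cycle (1) at 1.0259 (>1, arbitrage).

1.0259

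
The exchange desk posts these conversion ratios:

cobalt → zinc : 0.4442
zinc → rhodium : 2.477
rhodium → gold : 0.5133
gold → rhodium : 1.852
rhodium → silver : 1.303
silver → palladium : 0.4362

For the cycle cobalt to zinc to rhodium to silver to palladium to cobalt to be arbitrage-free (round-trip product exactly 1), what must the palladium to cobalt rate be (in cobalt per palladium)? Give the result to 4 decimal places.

Known legs of the cycle: 0.4442 × 2.477 × 1.303 × 0.4362 = 0.62536653566124
For no arbitrage the full-cycle product must be 1, so the missing rate is 1 / 0.62536653566124 ≈ 1.599062.

1.5991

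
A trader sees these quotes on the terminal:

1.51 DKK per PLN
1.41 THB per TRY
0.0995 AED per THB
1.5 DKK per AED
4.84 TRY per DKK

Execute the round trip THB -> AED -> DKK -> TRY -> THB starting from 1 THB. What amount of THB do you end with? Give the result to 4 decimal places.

1.0185

1 THB × 0.0995 = 0.0995 AED
0.0995 AED × 1.5 = 0.14925 DKK
0.14925 DKK × 4.84 = 0.72237 TRY
0.72237 TRY × 1.41 = 1.0185417 THB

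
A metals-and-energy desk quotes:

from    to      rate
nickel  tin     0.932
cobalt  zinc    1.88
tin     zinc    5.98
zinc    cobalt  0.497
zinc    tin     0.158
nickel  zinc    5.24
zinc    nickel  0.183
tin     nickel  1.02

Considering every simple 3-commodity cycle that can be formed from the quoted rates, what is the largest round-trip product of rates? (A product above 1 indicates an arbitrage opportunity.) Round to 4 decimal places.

1.0199

zinc→nickel→tin→zinc: 0.183 × 0.932 × 5.98 = 1.01992
zinc→tin→nickel→zinc: 0.158 × 1.02 × 5.24 = 0.84448
Maximum is zinc→nickel→tin→zinc at 1.0199; arbitrage exists.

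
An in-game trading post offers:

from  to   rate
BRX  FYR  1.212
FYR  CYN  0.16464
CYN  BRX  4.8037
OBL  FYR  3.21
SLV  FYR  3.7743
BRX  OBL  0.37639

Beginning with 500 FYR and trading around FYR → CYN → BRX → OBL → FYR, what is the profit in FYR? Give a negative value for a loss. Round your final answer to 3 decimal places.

500 FYR × 0.16464 = 82.32 CYN
82.32 CYN × 4.8037 = 395.440584 BRX
395.440584 BRX × 0.37639 = 148.83988141176 OBL
148.83988141176 OBL × 3.21 = 477.7760193317496 FYR
Net change: 477.7760193317496 − 500 = -22.2239806682504 FYR

-22.224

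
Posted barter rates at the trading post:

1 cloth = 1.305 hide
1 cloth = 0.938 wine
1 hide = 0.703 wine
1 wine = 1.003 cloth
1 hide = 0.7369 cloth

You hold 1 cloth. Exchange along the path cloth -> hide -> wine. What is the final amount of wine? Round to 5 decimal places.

0.91742

1 cloth × 1.305 = 1.305 hide
1.305 hide × 0.703 = 0.917415 wine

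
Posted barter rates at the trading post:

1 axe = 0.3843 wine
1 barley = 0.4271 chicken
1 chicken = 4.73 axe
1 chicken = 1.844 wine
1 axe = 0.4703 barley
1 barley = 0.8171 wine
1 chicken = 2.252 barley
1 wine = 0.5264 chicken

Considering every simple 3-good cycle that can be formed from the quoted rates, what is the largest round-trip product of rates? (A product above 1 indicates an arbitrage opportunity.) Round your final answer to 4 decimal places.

0.9686

wine→chicken→barley→wine: 0.5264 × 2.252 × 0.8171 = 0.96863
axe→wine→chicken→axe: 0.3843 × 0.5264 × 4.73 = 0.95686
axe→barley→chicken→axe: 0.4703 × 0.4271 × 4.73 = 0.95009
Maximum is wine→chicken→barley→wine at 0.9686; no arbitrage — every cycle loses value.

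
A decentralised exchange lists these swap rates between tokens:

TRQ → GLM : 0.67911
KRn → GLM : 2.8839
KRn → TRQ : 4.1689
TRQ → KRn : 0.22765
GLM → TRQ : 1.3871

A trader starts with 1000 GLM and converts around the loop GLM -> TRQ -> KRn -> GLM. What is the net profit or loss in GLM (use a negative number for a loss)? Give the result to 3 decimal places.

-89.341

1000 GLM × 1.3871 = 1387.1 TRQ
1387.1 TRQ × 0.22765 = 315.773315 KRn
315.773315 KRn × 2.8839 = 910.6586631285 GLM
Net change: 910.6586631285 − 1000 = -89.3413368715 GLM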